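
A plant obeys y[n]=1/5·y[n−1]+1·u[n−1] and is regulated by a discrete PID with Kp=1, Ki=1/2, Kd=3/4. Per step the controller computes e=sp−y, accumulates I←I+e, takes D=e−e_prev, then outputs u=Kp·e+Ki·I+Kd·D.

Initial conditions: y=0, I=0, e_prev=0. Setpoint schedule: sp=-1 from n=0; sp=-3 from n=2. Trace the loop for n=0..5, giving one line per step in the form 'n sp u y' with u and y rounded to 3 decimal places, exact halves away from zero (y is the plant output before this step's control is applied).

(exact arithmetic carried between steps; '≈' marks a value shown rounded to 6 d.p. or computed from one; I and e_prev carry over from the previous line; the table rounds u and y to 3 d.p., halves away from zero)
n=0: y=0, sp=-1, e=sp−y=-1; I=-1, D=e−e_prev=-1; u=1·(-1)+1/2·(-1)+3/4·(-1)=-2.25; next y=1/5·0+1·(-2.25)=-2.25
n=1: y=-2.25, sp=-1, e=sp−y=1.25; I=0.25, D=e−e_prev=2.25; u=1·1.25+1/2·0.25+3/4·2.25=3.0625; next y=1/5·(-2.25)+1·3.0625=2.6125
n=2: y=2.6125, sp=-3, e=sp−y=-5.6125; I=-5.3625, D=e−e_prev=-6.8625; u=1·(-5.6125)+1/2·(-5.3625)+3/4·(-6.8625)=-13.440625; next y=1/5·2.6125+1·(-13.440625)=-12.918125
n=3: y=-12.918125, sp=-3, e=sp−y=9.918125; I=4.555625, D=e−e_prev=15.530625; u=1·9.918125+1/2·4.555625+3/4·15.530625≈23.843906; next y=1/5·(-12.918125)+1·23.843906≈21.260281
n=4: y≈21.260281, sp=-3, e=sp−y≈-24.260281; I≈-19.704656, D=e−e_prev≈-34.178406; u=1·(-24.260281)+1/2·(-19.704656)+3/4·(-34.178406)≈-59.746414; next y=1/5·21.260281+1·(-59.746414)≈-55.494358
n=5: y≈-55.494358, sp=-3, e=sp−y≈52.494358; I≈32.789702, D=e−e_prev≈76.754639; u=1·52.494358+1/2·32.789702+3/4·76.754639≈126.455188; next y=1/5·(-55.494358)+1·126.455188≈115.356316

0 -1 -2.250 0.000
1 -1 3.063 -2.250
2 -3 -13.441 2.613
3 -3 23.844 -12.918
4 -3 -59.746 21.260
5 -3 126.455 -55.494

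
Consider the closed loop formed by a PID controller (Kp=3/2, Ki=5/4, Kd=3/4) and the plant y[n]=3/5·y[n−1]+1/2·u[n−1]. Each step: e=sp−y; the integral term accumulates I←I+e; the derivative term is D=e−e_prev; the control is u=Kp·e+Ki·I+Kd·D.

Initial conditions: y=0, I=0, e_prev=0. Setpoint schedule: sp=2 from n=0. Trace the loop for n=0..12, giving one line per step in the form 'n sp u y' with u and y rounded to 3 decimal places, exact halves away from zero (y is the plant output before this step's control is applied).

(exact arithmetic carried between steps; '≈' marks a value shown rounded to 6 d.p. or computed from one; I and e_prev carry over from the previous line; the table rounds u and y to 3 d.p., halves away from zero)
n=0: y=0, sp=2, e=sp−y=2; I=2, D=e−e_prev=2; u=3/2·2+5/4·2+3/4·2=7; next y=3/5·0+1/2·7=3.5
n=1: y=3.5, sp=2, e=sp−y=-1.5; I=0.5, D=e−e_prev=-3.5; u=3/2·(-1.5)+5/4·0.5+3/4·(-3.5)=-4.25; next y=3/5·3.5+1/2·(-4.25)=-0.025
n=2: y=-0.025, sp=2, e=sp−y=2.025; I=2.525, D=e−e_prev=3.525; u=3/2·2.025+5/4·2.525+3/4·3.525=8.8375; next y=3/5·(-0.025)+1/2·8.8375=4.40375
n=3: y=4.40375, sp=2, e=sp−y=-2.40375; I=0.12125, D=e−e_prev=-4.42875; u=3/2·(-2.40375)+5/4·0.12125+3/4·(-4.42875)=-6.775625; next y=3/5·4.40375+1/2·(-6.775625)≈-0.745563
n=4: y≈-0.745563, sp=2, e=sp−y≈2.745563; I≈2.866813, D=e−e_prev≈5.149313; u=3/2·2.745563+5/4·2.866813+3/4·5.149313≈11.563844; next y=3/5·(-0.745563)+1/2·11.563844≈5.334584
n=5: y≈5.334584, sp=2, e=sp−y≈-3.334584; I≈-0.467772, D=e−e_prev≈-6.080147; u=3/2·(-3.334584)+5/4·(-0.467772)+3/4·(-6.080147)≈-10.146702; next y=3/5·5.334584+1/2·(-10.146702)≈-1.872600
n=6: y≈-1.872600, sp=2, e=sp−y≈3.872600; I≈3.404828, D=e−e_prev≈7.207185; u=3/2·3.872600+5/4·3.404828+3/4·7.207185≈15.470324; next y=3/5·(-1.872600)+1/2·15.470324≈6.611602
n=7: y≈6.611602, sp=2, e=sp−y≈-4.611602; I≈-1.206774, D=e−e_prev≈-8.484202; u=3/2·(-4.611602)+5/4·(-1.206774)+3/4·(-8.484202)≈-14.789021; next y=3/5·6.611602+1/2·(-14.789021)≈-3.427550
n=8: y≈-3.427550, sp=2, e=sp−y≈5.427550; I≈4.220776, D=e−e_prev≈10.039151; u=3/2·5.427550+5/4·4.220776+3/4·10.039151≈20.946658; next y=3/5·(-3.427550)+1/2·20.946658≈8.416799
n=9: y≈8.416799, sp=2, e=sp−y≈-6.416799; I≈-2.196023, D=e−e_prev≈-11.844349; u=3/2·(-6.416799)+5/4·(-2.196023)+3/4·(-11.844349)≈-21.253489; next y=3/5·8.416799+1/2·(-21.253489)≈-5.576665
n=10: y≈-5.576665, sp=2, e=sp−y≈7.576665; I≈5.380642, D=e−e_prev≈13.993464; u=3/2·7.576665+5/4·5.380642+3/4·13.993464≈28.585899; next y=3/5·(-5.576665)+1/2·28.585899≈10.946950
n=11: y≈10.946950, sp=2, e=sp−y≈-8.946950; I≈-3.566308, D=e−e_prev≈-16.523615; u=3/2·(-8.946950)+5/4·(-3.566308)+3/4·(-16.523615)≈-30.271022; next y=3/5·10.946950+1/2·(-30.271022)≈-8.567341
n=12: y≈-8.567341, sp=2, e=sp−y≈10.567341; I≈7.001033, D=e−e_prev≈19.514291; u=3/2·10.567341+5/4·7.001033+3/4·19.514291≈39.238021; next y=3/5·(-8.567341)+1/2·39.238021≈14.478606

0 2 7.000 0.000
1 2 -4.250 3.500
2 2 8.838 -0.025
3 2 -6.776 4.404
4 2 11.564 -0.746
5 2 -10.147 5.335
6 2 15.470 -1.873
7 2 -14.789 6.612
8 2 20.947 -3.428
9 2 -21.253 8.417
10 2 28.586 -5.577
11 2 -30.271 10.947
12 2 39.238 -8.567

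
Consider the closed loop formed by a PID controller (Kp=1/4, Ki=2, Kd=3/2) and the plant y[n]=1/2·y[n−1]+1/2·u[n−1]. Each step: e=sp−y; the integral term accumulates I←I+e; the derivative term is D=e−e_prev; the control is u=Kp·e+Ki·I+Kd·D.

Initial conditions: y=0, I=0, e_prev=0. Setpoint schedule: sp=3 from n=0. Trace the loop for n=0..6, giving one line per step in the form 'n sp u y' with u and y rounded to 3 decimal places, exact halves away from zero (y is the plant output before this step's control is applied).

0 3 11.250 0.000
1 3 -8.344 5.625
2 3 21.035 -1.359
3 3 -22.712 9.838
4 3 41.440 -6.437
5 3 -53.868 17.501
6 3 86.854 -18.183

(exact arithmetic carried between steps; '≈' marks a value shown rounded to 6 d.p. or computed from one; I and e_prev carry over from the previous line; the table rounds u and y to 3 d.p., halves away from zero)
n=0: y=0, sp=3, e=sp−y=3; I=3, D=e−e_prev=3; u=1/4·3+2·3+3/2·3=11.25; next y=1/2·0+1/2·11.25=5.625
n=1: y=5.625, sp=3, e=sp−y=-2.625; I=0.375, D=e−e_prev=-5.625; u=1/4·(-2.625)+2·0.375+3/2·(-5.625)=-8.34375; next y=1/2·5.625+1/2·(-8.34375)=-1.359375
n=2: y=-1.359375, sp=3, e=sp−y=4.359375; I=4.734375, D=e−e_prev=6.984375; u=1/4·4.359375+2·4.734375+3/2·6.984375≈21.035156; next y=1/2·(-1.359375)+1/2·21.035156≈9.837891
n=3: y≈9.837891, sp=3, e=sp−y≈-6.837891; I≈-2.103516, D=e−e_prev≈-11.197266; u=1/4·(-6.837891)+2·(-2.103516)+3/2·(-11.197266)≈-22.712402; next y=1/2·9.837891+1/2·(-22.712402)≈-6.437256
n=4: y≈-6.437256, sp=3, e=sp−y≈9.437256; I≈7.333740, D=e−e_prev≈16.275146; u=1/4·9.437256+2·7.333740+3/2·16.275146≈41.439514; next y=1/2·(-6.437256)+1/2·41.439514≈17.501129
n=5: y≈17.501129, sp=3, e=sp−y≈-14.501129; I≈-7.167389, D=e−e_prev≈-23.938385; u=1/4·(-14.501129)+2·(-7.167389)+3/2·(-23.938385)≈-53.867638; next y=1/2·17.501129+1/2·(-53.867638)≈-18.183254
n=6: y≈-18.183254, sp=3, e=sp−y≈21.183254; I≈14.015865, D=e−e_prev≈35.684383; u=1/4·21.183254+2·14.015865+3/2·35.684383≈86.854119; next y=1/2·(-18.183254)+1/2·86.854119≈34.335433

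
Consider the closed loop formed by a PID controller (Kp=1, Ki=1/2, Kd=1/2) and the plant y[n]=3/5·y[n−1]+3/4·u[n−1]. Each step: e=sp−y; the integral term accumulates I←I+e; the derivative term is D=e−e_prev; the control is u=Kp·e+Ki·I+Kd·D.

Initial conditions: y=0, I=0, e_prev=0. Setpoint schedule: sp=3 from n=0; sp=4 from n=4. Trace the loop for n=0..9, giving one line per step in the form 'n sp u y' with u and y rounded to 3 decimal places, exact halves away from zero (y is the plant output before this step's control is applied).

0 3 6.000 0.000
1 3 -3.000 4.500
2 3 6.600 0.450
3 3 -3.690 5.220
4 4 9.296 0.365
5 4 -5.466 7.191
6 4 10.304 0.215
7 4 -6.575 7.856
8 4 11.466 -0.218
9 4 -7.835 8.469

(exact arithmetic carried between steps; '≈' marks a value shown rounded to 6 d.p. or computed from one; I and e_prev carry over from the previous line; the table rounds u and y to 3 d.p., halves away from zero)
n=0: y=0, sp=3, e=sp−y=3; I=3, D=e−e_prev=3; u=1·3+1/2·3+1/2·3=6; next y=3/5·0+3/4·6=4.5
n=1: y=4.5, sp=3, e=sp−y=-1.5; I=1.5, D=e−e_prev=-4.5; u=1·(-1.5)+1/2·1.5+1/2·(-4.5)=-3; next y=3/5·4.5+3/4·(-3)=0.45
n=2: y=0.45, sp=3, e=sp−y=2.55; I=4.05, D=e−e_prev=4.05; u=1·2.55+1/2·4.05+1/2·4.05=6.6; next y=3/5·0.45+3/4·6.6=5.22
n=3: y=5.22, sp=3, e=sp−y=-2.22; I=1.83, D=e−e_prev=-4.77; u=1·(-2.22)+1/2·1.83+1/2·(-4.77)=-3.69; next y=3/5·5.22+3/4·(-3.69)=0.3645
n=4: y=0.3645, sp=4, e=sp−y=3.6355; I=5.4655, D=e−e_prev=5.8555; u=1·3.6355+1/2·5.4655+1/2·5.8555=9.296; next y=3/5·0.3645+3/4·9.296=7.1907
n=5: y=7.1907, sp=4, e=sp−y=-3.1907; I=2.2748, D=e−e_prev=-6.8262; u=1·(-3.1907)+1/2·2.2748+1/2·(-6.8262)=-5.4664; next y=3/5·7.1907+3/4·(-5.4664)=0.21462
n=6: y=0.21462, sp=4, e=sp−y=3.78538; I=6.06018, D=e−e_prev=6.97608; u=1·3.78538+1/2·6.06018+1/2·6.97608=10.30351; next y=3/5·0.21462+3/4·10.30351≈7.856405
n=7: y≈7.856405, sp=4, e=sp−y≈-3.856405; I≈2.203776, D=e−e_prev≈-7.641785; u=1·(-3.856405)+1/2·2.203776+1/2·(-7.641785)≈-6.575409; next y=3/5·7.856405+3/4·(-6.575409)≈-0.217714
n=8: y≈-0.217714, sp=4, e=sp−y≈4.217714; I≈6.421490, D=e−e_prev≈8.074119; u=1·4.217714+1/2·6.421490+1/2·8.074119≈11.465518; next y=3/5·(-0.217714)+3/4·11.465518≈8.468510
n=9: y≈8.468510, sp=4, e=sp−y≈-4.468510; I≈1.952979, D=e−e_prev≈-8.686224; u=1·(-4.468510)+1/2·1.952979+1/2·(-8.686224)≈-7.835133; next y=3/5·8.468510+3/4·(-7.835133)≈-0.795243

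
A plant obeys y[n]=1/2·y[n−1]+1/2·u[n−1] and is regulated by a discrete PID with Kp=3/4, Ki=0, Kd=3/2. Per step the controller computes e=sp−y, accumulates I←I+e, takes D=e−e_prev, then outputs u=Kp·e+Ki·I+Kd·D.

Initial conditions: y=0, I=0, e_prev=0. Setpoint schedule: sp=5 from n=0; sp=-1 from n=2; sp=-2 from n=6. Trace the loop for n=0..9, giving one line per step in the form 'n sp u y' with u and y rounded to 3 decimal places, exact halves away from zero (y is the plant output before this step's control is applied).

(exact arithmetic carried between steps; '≈' marks a value shown rounded to 6 d.p. or computed from one; I and e_prev carry over from the previous line; the table rounds u and y to 3 d.p., halves away from zero)
n=0: y=0, sp=5, e=sp−y=5; I=5, D=e−e_prev=5; u=3/4·5+0·5+3/2·5=11.25; next y=1/2·0+1/2·11.25=5.625
n=1: y=5.625, sp=5, e=sp−y=-0.625; I=4.375, D=e−e_prev=-5.625; u=3/4·(-0.625)+0·4.375+3/2·(-5.625)=-8.90625; next y=1/2·5.625+1/2·(-8.90625)=-1.640625
n=2: y=-1.640625, sp=-1, e=sp−y=0.640625; I=5.015625, D=e−e_prev=1.265625; u=3/4·0.640625+0·5.015625+3/2·1.265625≈2.378906; next y=1/2·(-1.640625)+1/2·2.378906≈0.369141
n=3: y≈0.369141, sp=-1, e=sp−y≈-1.369141; I≈3.646484, D=e−e_prev≈-2.009766; u=3/4·(-1.369141)+0·3.646484+3/2·(-2.009766)≈-4.041504; next y=1/2·0.369141+1/2·(-4.041504)≈-1.836182
n=4: y≈-1.836182, sp=-1, e=sp−y≈0.836182; I≈4.482666, D=e−e_prev≈2.205322; u=3/4·0.836182+0·4.482666+3/2·2.205322≈3.935120; next y=1/2·(-1.836182)+1/2·3.935120≈1.049469
n=5: y≈1.049469, sp=-1, e=sp−y≈-2.049469; I≈2.433197, D=e−e_prev≈-2.885651; u=3/4·(-2.049469)+0·2.433197+3/2·(-2.885651)≈-5.865578; next y=1/2·1.049469+1/2·(-5.865578)≈-2.408054
n=6: y≈-2.408054, sp=-2, e=sp−y≈0.408054; I≈2.841251, D=e−e_prev≈2.457523; u=3/4·0.408054+0·2.841251+3/2·2.457523≈3.992326; next y=1/2·(-2.408054)+1/2·3.992326≈0.792136
n=7: y≈0.792136, sp=-2, e=sp−y≈-2.792136; I≈0.049116, D=e−e_prev≈-3.200190; u=3/4·(-2.792136)+0·0.049116+3/2·(-3.200190)≈-6.894387; next y=1/2·0.792136+1/2·(-6.894387)≈-3.051126
n=8: y≈-3.051126, sp=-2, e=sp−y≈1.051126; I≈1.100241, D=e−e_prev≈3.843261; u=3/4·1.051126+0·1.100241+3/2·3.843261≈6.553236; next y=1/2·(-3.051126)+1/2·6.553236≈1.751055
n=9: y≈1.751055, sp=-2, e=sp−y≈-3.751055; I≈-2.650814, D=e−e_prev≈-4.802181; u=3/4·(-3.751055)+0·(-2.650814)+3/2·(-4.802181)≈-10.016563; next y=1/2·1.751055+1/2·(-10.016563)≈-4.132754

0 5 11.250 0.000
1 5 -8.906 5.625
2 -1 2.379 -1.641
3 -1 -4.042 0.369
4 -1 3.935 -1.836
5 -1 -5.866 1.049
6 -2 3.992 -2.408
7 -2 -6.894 0.792
8 -2 6.553 -3.051
9 -2 -10.017 1.751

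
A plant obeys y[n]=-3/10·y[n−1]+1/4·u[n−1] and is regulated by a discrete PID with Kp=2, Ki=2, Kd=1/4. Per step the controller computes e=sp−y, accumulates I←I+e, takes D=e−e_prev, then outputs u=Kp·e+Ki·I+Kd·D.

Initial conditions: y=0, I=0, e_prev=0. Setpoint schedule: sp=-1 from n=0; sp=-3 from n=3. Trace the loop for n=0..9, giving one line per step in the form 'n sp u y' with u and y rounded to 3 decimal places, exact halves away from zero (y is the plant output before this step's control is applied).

0 -1 -4.250 0.000
1 -1 -1.484 -1.063
2 -1 -5.918 -0.052
3 -3 -10.062 -1.464
4 -3 -10.384 -2.076
5 -3 -12.823 -1.973
6 -3 -12.128 -2.614
7 -3 -14.616 -2.248
8 -3 -12.918 -2.980
9 -3 -15.879 -2.336

(exact arithmetic carried between steps; '≈' marks a value shown rounded to 6 d.p. or computed from one; I and e_prev carry over from the previous line; the table rounds u and y to 3 d.p., halves away from zero)
n=0: y=0, sp=-1, e=sp−y=-1; I=-1, D=e−e_prev=-1; u=2·(-1)+2·(-1)+1/4·(-1)=-4.25; next y=-3/10·0+1/4·(-4.25)=-1.0625
n=1: y=-1.0625, sp=-1, e=sp−y=0.0625; I=-0.9375, D=e−e_prev=1.0625; u=2·0.0625+2·(-0.9375)+1/4·1.0625=-1.484375; next y=-3/10·(-1.0625)+1/4·(-1.484375)≈-0.052344
n=2: y≈-0.052344, sp=-1, e=sp−y≈-0.947656; I≈-1.885156, D=e−e_prev≈-1.010156; u=2·(-0.947656)+2·(-1.885156)+1/4·(-1.010156)≈-5.918164; next y=-3/10·(-0.052344)+1/4·(-5.918164)≈-1.463838
n=3: y≈-1.463838, sp=-3, e=sp−y≈-1.536162; I≈-3.421318, D=e−e_prev≈-0.588506; u=2·(-1.536162)+2·(-3.421318)+1/4·(-0.588506)≈-10.062087; next y=-3/10·(-1.463838)+1/4·(-10.062087)≈-2.076370
n=4: y≈-2.076370, sp=-3, e=sp−y≈-0.923630; I≈-4.344948, D=e−e_prev≈0.612533; u=2·(-0.923630)+2·(-4.344948)+1/4·0.612533≈-10.384022; next y=-3/10·(-2.076370)+1/4·(-10.384022)≈-1.973094
n=5: y≈-1.973094, sp=-3, e=sp−y≈-1.026906; I≈-5.371854, D=e−e_prev≈-0.103276; u=2·(-1.026906)+2·(-5.371854)+1/4·(-0.103276)≈-12.823338; next y=-3/10·(-1.973094)+1/4·(-12.823338)≈-2.613906
n=6: y≈-2.613906, sp=-3, e=sp−y≈-0.386094; I≈-5.757947, D=e−e_prev≈0.640812; u=2·(-0.386094)+2·(-5.757947)+1/4·0.640812≈-12.127880; next y=-3/10·(-2.613906)+1/4·(-12.127880)≈-2.247798
n=7: y≈-2.247798, sp=-3, e=sp−y≈-0.752202; I≈-6.510149, D=e−e_prev≈-0.366108; u=2·(-0.752202)+2·(-6.510149)+1/4·(-0.366108)≈-14.616230; next y=-3/10·(-2.247798)+1/4·(-14.616230)≈-2.979718
n=8: y≈-2.979718, sp=-3, e=sp−y≈-0.020282; I≈-6.530431, D=e−e_prev≈0.731920; u=2·(-0.020282)+2·(-6.530431)+1/4·0.731920≈-12.918447; next y=-3/10·(-2.979718)+1/4·(-12.918447)≈-2.335696
n=9: y≈-2.335696, sp=-3, e=sp−y≈-0.664304; I≈-7.194735, D=e−e_prev≈-0.644022; u=2·(-0.664304)+2·(-7.194735)+1/4·(-0.644022)≈-15.879083; next y=-3/10·(-2.335696)+1/4·(-15.879083)≈-3.269062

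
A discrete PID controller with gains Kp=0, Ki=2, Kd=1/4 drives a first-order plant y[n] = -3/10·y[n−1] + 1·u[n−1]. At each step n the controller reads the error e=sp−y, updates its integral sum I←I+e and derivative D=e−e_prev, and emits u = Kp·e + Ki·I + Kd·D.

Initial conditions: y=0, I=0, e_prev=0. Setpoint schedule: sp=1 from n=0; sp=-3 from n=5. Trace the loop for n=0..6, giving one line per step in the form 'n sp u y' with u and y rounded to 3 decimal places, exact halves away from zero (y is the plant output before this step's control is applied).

0 1 2.250 0.000
1 1 -1.063 2.250
2 1 5.972 -1.738
3 1 -8.069 6.493
4 1 20.150 -10.017
5 -3 -45.580 23.155
6 -3 81.687 -52.527

(exact arithmetic carried between steps; '≈' marks a value shown rounded to 6 d.p. or computed from one; I and e_prev carry over from the previous line; the table rounds u and y to 3 d.p., halves away from zero)
n=0: y=0, sp=1, e=sp−y=1; I=1, D=e−e_prev=1; u=0·1+2·1+1/4·1=2.25; next y=-3/10·0+1·2.25=2.25
n=1: y=2.25, sp=1, e=sp−y=-1.25; I=-0.25, D=e−e_prev=-2.25; u=0·(-1.25)+2·(-0.25)+1/4·(-2.25)=-1.0625; next y=-3/10·2.25+1·(-1.0625)=-1.7375
n=2: y=-1.7375, sp=1, e=sp−y=2.7375; I=2.4875, D=e−e_prev=3.9875; u=0·2.7375+2·2.4875+1/4·3.9875=5.971875; next y=-3/10·(-1.7375)+1·5.971875=6.493125
n=3: y=6.493125, sp=1, e=sp−y=-5.493125; I=-3.005625, D=e−e_prev=-8.230625; u=0·(-5.493125)+2·(-3.005625)+1/4·(-8.230625)≈-8.068906; next y=-3/10·6.493125+1·(-8.068906)≈-10.016844
n=4: y≈-10.016844, sp=1, e=sp−y≈11.016844; I≈8.011219, D=e−e_prev≈16.509969; u=0·11.016844+2·8.011219+1/4·16.509969≈20.149930; next y=-3/10·(-10.016844)+1·20.149930≈23.154983
n=5: y≈23.154983, sp=-3, e=sp−y≈-26.154983; I≈-18.143764, D=e−e_prev≈-37.171827; u=0·(-26.154983)+2·(-18.143764)+1/4·(-37.171827)≈-45.580485; next y=-3/10·23.154983+1·(-45.580485)≈-52.526980
n=6: y≈-52.526980, sp=-3, e=sp−y≈49.526980; I≈31.383216, D=e−e_prev≈75.681962; u=0·49.526980+2·31.383216+1/4·75.681962≈81.686922; next y=-3/10·(-52.526980)+1·81.686922≈97.445016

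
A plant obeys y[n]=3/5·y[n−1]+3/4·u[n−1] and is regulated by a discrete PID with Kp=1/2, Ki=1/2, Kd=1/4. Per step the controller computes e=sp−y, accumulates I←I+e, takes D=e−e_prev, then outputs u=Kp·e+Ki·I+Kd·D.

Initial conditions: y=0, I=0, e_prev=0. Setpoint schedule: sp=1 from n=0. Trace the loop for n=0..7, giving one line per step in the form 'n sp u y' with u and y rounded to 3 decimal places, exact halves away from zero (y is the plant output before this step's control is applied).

0 1 1.250 0.000
1 1 0.328 0.938
2 1 0.755 0.809
3 1 0.515 1.051
4 1 0.593 1.017
5 1 0.528 1.055
6 1 0.542 1.029
7 1 0.528 1.024

(exact arithmetic carried between steps; '≈' marks a value shown rounded to 6 d.p. or computed from one; I and e_prev carry over from the previous line; the table rounds u and y to 3 d.p., halves away from zero)
n=0: y=0, sp=1, e=sp−y=1; I=1, D=e−e_prev=1; u=1/2·1+1/2·1+1/4·1=1.25; next y=3/5·0+3/4·1.25=0.9375
n=1: y=0.9375, sp=1, e=sp−y=0.0625; I=1.0625, D=e−e_prev=-0.9375; u=1/2·0.0625+1/2·1.0625+1/4·(-0.9375)=0.328125; next y=3/5·0.9375+3/4·0.328125≈0.808594
n=2: y≈0.808594, sp=1, e=sp−y≈0.191406; I≈1.253906, D=e−e_prev≈0.128906; u=1/2·0.191406+1/2·1.253906+1/4·0.128906≈0.754883; next y=3/5·0.808594+3/4·0.754883≈1.051318
n=3: y≈1.051318, sp=1, e=sp−y≈-0.051318; I≈1.202588, D=e−e_prev≈-0.242725; u=1/2·(-0.051318)+1/2·1.202588+1/4·(-0.242725)≈0.514954; next y=3/5·1.051318+3/4·0.514954≈1.017006
n=4: y≈1.017006, sp=1, e=sp−y≈-0.017006; I≈1.185582, D=e−e_prev≈0.034312; u=1/2·(-0.017006)+1/2·1.185582+1/4·0.034312≈0.592866; next y=3/5·1.017006+3/4·0.592866≈1.054853
n=5: y≈1.054853, sp=1, e=sp−y≈-0.054853; I≈1.130729, D=e−e_prev≈-0.037847; u=1/2·(-0.054853)+1/2·1.130729+1/4·(-0.037847)≈0.528476; next y=3/5·1.054853+3/4·0.528476≈1.029269
n=6: y≈1.029269, sp=1, e=sp−y≈-0.029269; I≈1.101460, D=e−e_prev≈0.025584; u=1/2·(-0.029269)+1/2·1.101460+1/4·0.025584≈0.542491; next y=3/5·1.029269+3/4·0.542491≈1.024430
n=7: y≈1.024430, sp=1, e=sp−y≈-0.024430; I≈1.077030, D=e−e_prev≈0.004839; u=1/2·(-0.024430)+1/2·1.077030+1/4·0.004839≈0.527510; next y=3/5·1.024430+3/4·0.527510≈1.010290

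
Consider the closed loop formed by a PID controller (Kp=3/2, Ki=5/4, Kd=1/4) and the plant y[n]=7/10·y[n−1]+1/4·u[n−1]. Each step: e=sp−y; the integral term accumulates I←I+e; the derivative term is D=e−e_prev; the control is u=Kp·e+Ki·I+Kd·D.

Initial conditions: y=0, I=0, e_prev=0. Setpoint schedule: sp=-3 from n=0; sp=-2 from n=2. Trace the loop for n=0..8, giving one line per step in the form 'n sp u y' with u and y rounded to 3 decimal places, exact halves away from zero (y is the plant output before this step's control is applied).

0 -3 -9.000 0.000
1 -3 -5.250 -2.250
2 -2 -1.838 -2.888
3 -2 -2.358 -2.481
4 -2 -2.120 -2.326
5 -2 -2.177 -2.158
6 -2 -2.247 -2.055
7 -2 -2.317 -2.000
8 -2 -2.365 -1.979

(exact arithmetic carried between steps; '≈' marks a value shown rounded to 6 d.p. or computed from one; I and e_prev carry over from the previous line; the table rounds u and y to 3 d.p., halves away from zero)
n=0: y=0, sp=-3, e=sp−y=-3; I=-3, D=e−e_prev=-3; u=3/2·(-3)+5/4·(-3)+1/4·(-3)=-9; next y=7/10·0+1/4·(-9)=-2.25
n=1: y=-2.25, sp=-3, e=sp−y=-0.75; I=-3.75, D=e−e_prev=2.25; u=3/2·(-0.75)+5/4·(-3.75)+1/4·2.25=-5.25; next y=7/10·(-2.25)+1/4·(-5.25)=-2.8875
n=2: y=-2.8875, sp=-2, e=sp−y=0.8875; I=-2.8625, D=e−e_prev=1.6375; u=3/2·0.8875+5/4·(-2.8625)+1/4·1.6375=-1.8375; next y=7/10·(-2.8875)+1/4·(-1.8375)=-2.480625
n=3: y=-2.480625, sp=-2, e=sp−y=0.480625; I=-2.381875, D=e−e_prev=-0.406875; u=3/2·0.480625+5/4·(-2.381875)+1/4·(-0.406875)=-2.358125; next y=7/10·(-2.480625)+1/4·(-2.358125)≈-2.325969
n=4: y≈-2.325969, sp=-2, e=sp−y≈0.325969; I≈-2.055906, D=e−e_prev≈-0.154656; u=3/2·0.325969+5/4·(-2.055906)+1/4·(-0.154656)≈-2.119594; next y=7/10·(-2.325969)+1/4·(-2.119594)≈-2.158077
n=5: y≈-2.158077, sp=-2, e=sp−y≈0.158077; I≈-1.897830, D=e−e_prev≈-0.167892; u=3/2·0.158077+5/4·(-1.897830)+1/4·(-0.167892)≈-2.177145; next y=7/10·(-2.158077)+1/4·(-2.177145)≈-2.054940
n=6: y≈-2.054940, sp=-2, e=sp−y≈0.054940; I≈-1.842890, D=e−e_prev≈-0.103137; u=3/2·0.054940+5/4·(-1.842890)+1/4·(-0.103137)≈-2.246986; next y=7/10·(-2.054940)+1/4·(-2.246986)≈-2.000205
n=7: y≈-2.000205, sp=-2, e=sp−y≈0.000205; I≈-1.842685, D=e−e_prev≈-0.054735; u=3/2·0.000205+5/4·(-1.842685)+1/4·(-0.054735)≈-2.316733; next y=7/10·(-2.000205)+1/4·(-2.316733)≈-1.979327
n=8: y≈-1.979327, sp=-2, e=sp−y≈-0.020673; I≈-1.863359, D=e−e_prev≈-0.020878; u=3/2·(-0.020673)+5/4·(-1.863359)+1/4·(-0.020878)≈-2.365428; next y=7/10·(-1.979327)+1/4·(-2.365428)≈-1.976886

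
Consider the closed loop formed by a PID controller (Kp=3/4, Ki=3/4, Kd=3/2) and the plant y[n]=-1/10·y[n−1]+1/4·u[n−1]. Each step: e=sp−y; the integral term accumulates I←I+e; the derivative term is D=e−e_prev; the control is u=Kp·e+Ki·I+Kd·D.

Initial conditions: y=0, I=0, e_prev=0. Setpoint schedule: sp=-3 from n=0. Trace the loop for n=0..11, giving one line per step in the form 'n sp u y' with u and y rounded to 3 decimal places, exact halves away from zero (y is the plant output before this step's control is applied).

0 -3 -9.000 0.000
1 -3 0.000 -2.250
2 -3 -11.363 0.225
3 -3 -0.804 -2.863
4 -3 -14.384 0.085
5 -3 -1.206 -3.605
6 -3 -17.278 0.059
7 -3 -0.924 -4.325
8 -3 -20.087 0.202
9 -3 0.032 -5.042
10 -3 -22.964 0.512
11 -3 1.647 -5.792

(exact arithmetic carried between steps; '≈' marks a value shown rounded to 6 d.p. or computed from one; I and e_prev carry over from the previous line; the table rounds u and y to 3 d.p., halves away from zero)
n=0: y=0, sp=-3, e=sp−y=-3; I=-3, D=e−e_prev=-3; u=3/4·(-3)+3/4·(-3)+3/2·(-3)=-9; next y=-1/10·0+1/4·(-9)=-2.25
n=1: y=-2.25, sp=-3, e=sp−y=-0.75; I=-3.75, D=e−e_prev=2.25; u=3/4·(-0.75)+3/4·(-3.75)+3/2·2.25=0; next y=-1/10·(-2.25)+1/4·0=0.225
n=2: y=0.225, sp=-3, e=sp−y=-3.225; I=-6.975, D=e−e_prev=-2.475; u=3/4·(-3.225)+3/4·(-6.975)+3/2·(-2.475)=-11.3625; next y=-1/10·0.225+1/4·(-11.3625)=-2.863125
n=3: y=-2.863125, sp=-3, e=sp−y=-0.136875; I=-7.111875, D=e−e_prev=3.088125; u=3/4·(-0.136875)+3/4·(-7.111875)+3/2·3.088125=-0.804375; next y=-1/10·(-2.863125)+1/4·(-0.804375)≈0.085219
n=4: y≈0.085219, sp=-3, e=sp−y≈-3.085219; I≈-10.197094, D=e−e_prev≈-2.948344; u=3/4·(-3.085219)+3/4·(-10.197094)+3/2·(-2.948344)≈-14.38425; next y=-1/10·0.085219+1/4·(-14.38425)≈-3.604584
n=5: y≈-3.604584, sp=-3, e=sp−y≈0.604584; I≈-9.592509, D=e−e_prev≈3.689803; u=3/4·0.604584+3/4·(-9.592509)+3/2·3.689803≈-1.206239; next y=-1/10·(-3.604584)+1/4·(-1.206239)≈0.058899
n=6: y≈0.058899, sp=-3, e=sp−y≈-3.058899; I≈-12.651408, D=e−e_prev≈-3.663483; u=3/4·(-3.058899)+3/4·(-12.651408)+3/2·(-3.663483)≈-17.277955; next y=-1/10·0.058899+1/4·(-17.277955)≈-4.325379
n=7: y≈-4.325379, sp=-3, e=sp−y≈1.325379; I≈-11.326030, D=e−e_prev≈4.384277; u=3/4·1.325379+3/4·(-11.326030)+3/2·4.384277≈-0.924072; next y=-1/10·(-4.325379)+1/4·(-0.924072)≈0.201520
n=8: y≈0.201520, sp=-3, e=sp−y≈-3.201520; I≈-14.527549, D=e−e_prev≈-4.526898; u=3/4·(-3.201520)+3/4·(-14.527549)+3/2·(-4.526898)≈-20.087149; next y=-1/10·0.201520+1/4·(-20.087149)≈-5.041939
n=9: y≈-5.041939, sp=-3, e=sp−y≈2.041939; I≈-12.485610, D=e−e_prev≈5.243459; u=3/4·2.041939+3/4·(-12.485610)+3/2·5.243459≈0.032435; next y=-1/10·(-5.041939)+1/4·0.032435≈0.512303
n=10: y≈0.512303, sp=-3, e=sp−y≈-3.512303; I≈-15.997913, D=e−e_prev≈-5.554242; u=3/4·(-3.512303)+3/4·(-15.997913)+3/2·(-5.554242)≈-22.964025; next y=-1/10·0.512303+1/4·(-22.964025)≈-5.792236
n=11: y≈-5.792236, sp=-3, e=sp−y≈2.792236; I≈-13.205676, D=e−e_prev≈6.304539; u=3/4·2.792236+3/4·(-13.205676)+3/2·6.304539≈1.646729; next y=-1/10·(-5.792236)+1/4·1.646729≈0.990906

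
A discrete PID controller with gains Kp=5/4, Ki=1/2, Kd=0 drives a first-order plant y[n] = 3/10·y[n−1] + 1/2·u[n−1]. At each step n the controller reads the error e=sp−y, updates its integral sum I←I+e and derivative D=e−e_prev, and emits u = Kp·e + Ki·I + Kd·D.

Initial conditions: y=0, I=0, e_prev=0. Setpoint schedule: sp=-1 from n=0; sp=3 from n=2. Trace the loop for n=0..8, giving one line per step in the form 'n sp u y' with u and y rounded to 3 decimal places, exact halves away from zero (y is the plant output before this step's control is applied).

(exact arithmetic carried between steps; '≈' marks a value shown rounded to 6 d.p. or computed from one; I and e_prev carry over from the previous line; the table rounds u and y to 3 d.p., halves away from zero)
n=0: y=0, sp=-1, e=sp−y=-1; I=-1, D=e−e_prev=-1; u=5/4·(-1)+1/2·(-1)+0·(-1)=-1.75; next y=3/10·0+1/2·(-1.75)=-0.875
n=1: y=-0.875, sp=-1, e=sp−y=-0.125; I=-1.125, D=e−e_prev=0.875; u=5/4·(-0.125)+1/2·(-1.125)+0·0.875=-0.71875; next y=3/10·(-0.875)+1/2·(-0.71875)=-0.621875
n=2: y=-0.621875, sp=3, e=sp−y=3.621875; I=2.496875, D=e−e_prev=3.746875; u=5/4·3.621875+1/2·2.496875+0·3.746875≈5.775781; next y=3/10·(-0.621875)+1/2·5.775781≈2.701328
n=3: y≈2.701328, sp=3, e=sp−y≈0.298672; I≈2.795547, D=e−e_prev≈-3.323203; u=5/4·0.298672+1/2·2.795547+0·(-3.323203)≈1.771113; next y=3/10·2.701328+1/2·1.771113≈1.695955
n=4: y≈1.695955, sp=3, e=sp−y≈1.304045; I≈4.099592, D=e−e_prev≈1.005373; u=5/4·1.304045+1/2·4.099592+0·1.005373≈3.679852; next y=3/10·1.695955+1/2·3.679852≈2.348713
n=5: y≈2.348713, sp=3, e=sp−y≈0.651287; I≈4.750879, D=e−e_prev≈-0.652757; u=5/4·0.651287+1/2·4.750879+0·(-0.652757)≈3.189549; next y=3/10·2.348713+1/2·3.189549≈2.299388
n=6: y≈2.299388, sp=3, e=sp−y≈0.700612; I≈5.451491, D=e−e_prev≈0.049324; u=5/4·0.700612+1/2·5.451491+0·0.049324≈3.601510; next y=3/10·2.299388+1/2·3.601510≈2.490572
n=7: y≈2.490572, sp=3, e=sp−y≈0.509428; I≈5.960919, D=e−e_prev≈-0.191183; u=5/4·0.509428+1/2·5.960919+0·(-0.191183)≈3.617245; next y=3/10·2.490572+1/2·3.617245≈2.555794
n=8: y≈2.555794, sp=3, e=sp−y≈0.444206; I≈6.405125, D=e−e_prev≈-0.065223; u=5/4·0.444206+1/2·6.405125+0·(-0.065223)≈3.757820; next y=3/10·2.555794+1/2·3.757820≈2.645648

0 -1 -1.750 0.000
1 -1 -0.719 -0.875
2 3 5.776 -0.622
3 3 1.771 2.701
4 3 3.680 1.696
5 3 3.190 2.349
6 3 3.602 2.299
7 3 3.617 2.491
8 3 3.758 2.556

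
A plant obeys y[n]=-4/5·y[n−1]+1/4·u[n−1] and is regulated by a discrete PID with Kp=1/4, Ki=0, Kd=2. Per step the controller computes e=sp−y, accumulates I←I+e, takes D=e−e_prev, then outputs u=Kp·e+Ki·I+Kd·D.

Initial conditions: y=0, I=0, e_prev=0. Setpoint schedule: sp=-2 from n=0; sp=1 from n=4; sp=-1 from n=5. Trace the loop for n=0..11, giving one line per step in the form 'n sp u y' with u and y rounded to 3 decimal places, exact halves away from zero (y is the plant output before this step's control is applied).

(exact arithmetic carried between steps; '≈' marks a value shown rounded to 6 d.p. or computed from one; I and e_prev carry over from the previous line; the table rounds u and y to 3 d.p., halves away from zero)
n=0: y=0, sp=-2, e=sp−y=-2; I=-2, D=e−e_prev=-2; u=1/4·(-2)+0·(-2)+2·(-2)=-4.5; next y=-4/5·0+1/4·(-4.5)=-1.125
n=1: y=-1.125, sp=-2, e=sp−y=-0.875; I=-2.875, D=e−e_prev=1.125; u=1/4·(-0.875)+0·(-2.875)+2·1.125=2.03125; next y=-4/5·(-1.125)+1/4·2.03125≈1.407813
n=2: y≈1.407813, sp=-2, e=sp−y≈-3.407813; I≈-6.282813, D=e−e_prev≈-2.532813; u=1/4·(-3.407813)+0·(-6.282813)+2·(-2.532813)≈-5.917578; next y=-4/5·1.407813+1/4·(-5.917578)≈-2.605645
n=3: y≈-2.605645, sp=-2, e=sp−y≈0.605645; I≈-5.677168, D=e−e_prev≈4.013457; u=1/4·0.605645+0·(-5.677168)+2·4.013457≈8.178325; next y=-4/5·(-2.605645)+1/4·8.178325≈4.129097
n=4: y≈4.129097, sp=1, e=sp−y≈-3.129097; I≈-8.806265, D=e−e_prev≈-3.734741; u=1/4·(-3.129097)+0·(-8.806265)+2·(-3.734741)≈-8.251757; next y=-4/5·4.129097+1/4·(-8.251757)≈-5.366217
n=5: y≈-5.366217, sp=-1, e=sp−y≈4.366217; I≈-4.440048, D=e−e_prev≈7.495314; u=1/4·4.366217+0·(-4.440048)+2·7.495314≈16.082182; next y=-4/5·(-5.366217)+1/4·16.082182≈8.313519
n=6: y≈8.313519, sp=-1, e=sp−y≈-9.313519; I≈-13.753567, D=e−e_prev≈-13.679736; u=1/4·(-9.313519)+0·(-13.753567)+2·(-13.679736)≈-29.687851; next y=-4/5·8.313519+1/4·(-29.687851)≈-14.072778
n=7: y≈-14.072778, sp=-1, e=sp−y≈13.072778; I≈-0.680789, D=e−e_prev≈22.386297; u=1/4·13.072778+0·(-0.680789)+2·22.386297≈48.040788; next y=-4/5·(-14.072778)+1/4·48.040788≈23.268419
n=8: y≈23.268419, sp=-1, e=sp−y≈-24.268419; I≈-24.949208, D=e−e_prev≈-37.341197; u=1/4·(-24.268419)+0·(-24.949208)+2·(-37.341197)≈-80.749499; next y=-4/5·23.268419+1/4·(-80.749499)≈-38.802110
n=9: y≈-38.802110, sp=-1, e=sp−y≈37.802110; I≈12.852902, D=e−e_prev≈62.070530; u=1/4·37.802110+0·12.852902+2·62.070530≈133.591587; next y=-4/5·(-38.802110)+1/4·133.591587≈64.439585
n=10: y≈64.439585, sp=-1, e=sp−y≈-65.439585; I≈-52.586683, D=e−e_prev≈-103.241695; u=1/4·(-65.439585)+0·(-52.586683)+2·(-103.241695)≈-222.843287; next y=-4/5·64.439585+1/4·(-222.843287)≈-107.262490
n=11: y≈-107.262490, sp=-1, e=sp−y≈106.262490; I≈53.675807, D=e−e_prev≈171.702074; u=1/4·106.262490+0·53.675807+2·171.702074≈369.969771; next y=-4/5·(-107.262490)+1/4·369.969771≈178.302434

0 -2 -4.500 0.000
1 -2 2.031 -1.125
2 -2 -5.918 1.408
3 -2 8.178 -2.606
4 1 -8.252 4.129
5 -1 16.082 -5.366
6 -1 -29.688 8.314
7 -1 48.041 -14.073
8 -1 -80.749 23.268
9 -1 133.592 -38.802
10 -1 -222.843 64.440
11 -1 369.970 -107.262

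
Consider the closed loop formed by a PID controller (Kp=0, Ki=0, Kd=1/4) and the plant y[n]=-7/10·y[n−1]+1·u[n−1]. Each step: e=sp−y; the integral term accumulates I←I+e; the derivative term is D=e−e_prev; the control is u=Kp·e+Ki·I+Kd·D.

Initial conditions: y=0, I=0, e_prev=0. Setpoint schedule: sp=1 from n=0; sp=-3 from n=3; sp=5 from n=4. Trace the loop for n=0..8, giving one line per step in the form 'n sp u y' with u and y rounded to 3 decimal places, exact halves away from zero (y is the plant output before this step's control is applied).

(exact arithmetic carried between steps; '≈' marks a value shown rounded to 6 d.p. or computed from one; I and e_prev carry over from the previous line; the table rounds u and y to 3 d.p., halves away from zero)
n=0: y=0, sp=1, e=sp−y=1; I=1, D=e−e_prev=1; u=0·1+0·1+1/4·1=0.25; next y=-7/10·0+1·0.25=0.25
n=1: y=0.25, sp=1, e=sp−y=0.75; I=1.75, D=e−e_prev=-0.25; u=0·0.75+0·1.75+1/4·(-0.25)=-0.0625; next y=-7/10·0.25+1·(-0.0625)=-0.2375
n=2: y=-0.2375, sp=1, e=sp−y=1.2375; I=2.9875, D=e−e_prev=0.4875; u=0·1.2375+0·2.9875+1/4·0.4875=0.121875; next y=-7/10·(-0.2375)+1·0.121875=0.288125
n=3: y=0.288125, sp=-3, e=sp−y=-3.288125; I=-0.300625, D=e−e_prev=-4.525625; u=0·(-3.288125)+0·(-0.300625)+1/4·(-4.525625)≈-1.131406; next y=-7/10·0.288125+1·(-1.131406)≈-1.333094
n=4: y≈-1.333094, sp=5, e=sp−y≈6.333094; I≈6.032469, D=e−e_prev≈9.621219; u=0·6.333094+0·6.032469+1/4·9.621219≈2.405305; next y=-7/10·(-1.333094)+1·2.405305≈3.338470
n=5: y≈3.338470, sp=5, e=sp−y≈1.661530; I≈7.693998, D=e−e_prev≈-4.671564; u=0·1.661530+0·7.693998+1/4·(-4.671564)≈-1.167891; next y=-7/10·3.338470+1·(-1.167891)≈-3.504820
n=6: y≈-3.504820, sp=5, e=sp−y≈8.504820; I≈16.198819, D=e−e_prev≈6.843291; u=0·8.504820+0·16.198819+1/4·6.843291≈1.710823; next y=-7/10·(-3.504820)+1·1.710823≈4.164197
n=7: y≈4.164197, sp=5, e=sp−y≈0.835803; I≈17.034622, D=e−e_prev≈-7.669017; u=0·0.835803+0·17.034622+1/4·(-7.669017)≈-1.917254; next y=-7/10·4.164197+1·(-1.917254)≈-4.832192
n=8: y≈-4.832192, sp=5, e=sp−y≈9.832192; I≈26.866814, D=e−e_prev≈8.996389; u=0·9.832192+0·26.866814+1/4·8.996389≈2.249097; next y=-7/10·(-4.832192)+1·2.249097≈5.631632

0 1 0.250 0.000
1 1 -0.063 0.250
2 1 0.122 -0.238
3 -3 -1.131 0.288
4 5 2.405 -1.333
5 5 -1.168 3.338
6 5 1.711 -3.505
7 5 -1.917 4.164
8 5 2.249 -4.832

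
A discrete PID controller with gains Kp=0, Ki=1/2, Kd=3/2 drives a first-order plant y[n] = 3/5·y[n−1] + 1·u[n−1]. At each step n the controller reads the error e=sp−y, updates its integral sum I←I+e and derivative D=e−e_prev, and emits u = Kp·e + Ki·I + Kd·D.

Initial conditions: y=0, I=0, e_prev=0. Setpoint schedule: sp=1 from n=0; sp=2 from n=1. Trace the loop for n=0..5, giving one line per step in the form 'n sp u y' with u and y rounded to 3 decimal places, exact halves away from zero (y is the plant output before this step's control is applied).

0 1 2.000 0.000
1 2 -1.000 2.000
2 2 4.100 0.200
3 2 -5.740 4.220
4 2 14.036 -3.208
5 2 -25.140 12.111

(exact arithmetic carried between steps; '≈' marks a value shown rounded to 6 d.p. or computed from one; I and e_prev carry over from the previous line; the table rounds u and y to 3 d.p., halves away from zero)
n=0: y=0, sp=1, e=sp−y=1; I=1, D=e−e_prev=1; u=0·1+1/2·1+3/2·1=2; next y=3/5·0+1·2=2
n=1: y=2, sp=2, e=sp−y=0; I=1, D=e−e_prev=-1; u=0·0+1/2·1+3/2·(-1)=-1; next y=3/5·2+1·(-1)=0.2
n=2: y=0.2, sp=2, e=sp−y=1.8; I=2.8, D=e−e_prev=1.8; u=0·1.8+1/2·2.8+3/2·1.8=4.1; next y=3/5·0.2+1·4.1=4.22
n=3: y=4.22, sp=2, e=sp−y=-2.22; I=0.58, D=e−e_prev=-4.02; u=0·(-2.22)+1/2·0.58+3/2·(-4.02)=-5.74; next y=3/5·4.22+1·(-5.74)=-3.208
n=4: y=-3.208, sp=2, e=sp−y=5.208; I=5.788, D=e−e_prev=7.428; u=0·5.208+1/2·5.788+3/2·7.428=14.036; next y=3/5·(-3.208)+1·14.036=12.1112
n=5: y=12.1112, sp=2, e=sp−y=-10.1112; I=-4.3232, D=e−e_prev=-15.3192; u=0·(-10.1112)+1/2·(-4.3232)+3/2·(-15.3192)=-25.1404; next y=3/5·12.1112+1·(-25.1404)=-17.87368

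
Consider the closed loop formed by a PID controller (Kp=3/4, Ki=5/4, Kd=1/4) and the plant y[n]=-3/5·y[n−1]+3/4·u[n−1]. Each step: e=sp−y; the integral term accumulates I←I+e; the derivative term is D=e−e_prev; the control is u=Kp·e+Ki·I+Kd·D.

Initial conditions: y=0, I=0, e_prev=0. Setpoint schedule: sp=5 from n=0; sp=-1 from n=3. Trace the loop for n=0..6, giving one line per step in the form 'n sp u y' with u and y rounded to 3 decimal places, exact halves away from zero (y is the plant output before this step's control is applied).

(exact arithmetic carried between steps; '≈' marks a value shown rounded to 6 d.p. or computed from one; I and e_prev carry over from the previous line; the table rounds u and y to 3 d.p., halves away from zero)
n=0: y=0, sp=5, e=sp−y=5; I=5, D=e−e_prev=5; u=3/4·5+5/4·5+1/4·5=11.25; next y=-3/5·0+3/4·11.25=8.4375
n=1: y=8.4375, sp=5, e=sp−y=-3.4375; I=1.5625, D=e−e_prev=-8.4375; u=3/4·(-3.4375)+5/4·1.5625+1/4·(-8.4375)=-2.734375; next y=-3/5·8.4375+3/4·(-2.734375)≈-7.113281
n=2: y≈-7.113281, sp=5, e=sp−y≈12.113281; I≈13.675781, D=e−e_prev≈15.550781; u=3/4·12.113281+5/4·13.675781+1/4·15.550781≈30.067383; next y=-3/5·(-7.113281)+3/4·30.067383≈26.818506
n=3: y≈26.818506, sp=-1, e=sp−y≈-27.818506; I≈-14.142725, D=e−e_prev≈-39.931787; u=3/4·(-27.818506)+5/4·(-14.142725)+1/4·(-39.931787)≈-48.525232; next y=-3/5·26.818506+3/4·(-48.525232)≈-52.485027
n=4: y≈-52.485027, sp=-1, e=sp−y≈51.485027; I≈37.342303, D=e−e_prev≈79.303533; u=3/4·51.485027+5/4·37.342303+1/4·79.303533≈105.117533; next y=-3/5·(-52.485027)+3/4·105.117533≈110.329166
n=5: y≈110.329166, sp=-1, e=sp−y≈-111.329166; I≈-73.986863, D=e−e_prev≈-162.814193; u=3/4·(-111.329166)+5/4·(-73.986863)+1/4·(-162.814193)≈-216.684001; next y=-3/5·110.329166+3/4·(-216.684001)≈-228.710501
n=6: y≈-228.710501, sp=-1, e=sp−y≈227.710501; I≈153.723638, D=e−e_prev≈339.039666; u=3/4·227.710501+5/4·153.723638+1/4·339.039666≈447.697339; next y=-3/5·(-228.710501)+3/4·447.697339≈472.999305

0 5 11.250 0.000
1 5 -2.734 8.438
2 5 30.067 -7.113
3 -1 -48.525 26.819
4 -1 105.118 -52.485
5 -1 -216.684 110.329
6 -1 447.697 -228.711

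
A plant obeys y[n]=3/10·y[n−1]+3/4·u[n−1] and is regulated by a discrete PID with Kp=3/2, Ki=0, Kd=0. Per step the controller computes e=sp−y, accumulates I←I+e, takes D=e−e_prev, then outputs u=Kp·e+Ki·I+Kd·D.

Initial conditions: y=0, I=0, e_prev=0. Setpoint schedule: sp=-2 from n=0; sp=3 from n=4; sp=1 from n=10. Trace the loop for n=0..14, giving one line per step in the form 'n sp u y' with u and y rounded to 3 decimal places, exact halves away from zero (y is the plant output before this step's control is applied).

0 -2 -3.000 0.000
1 -2 0.375 -2.250
2 -2 -2.409 -0.394
3 -2 -0.112 -1.925
4 3 5.493 -0.662
5 3 -1.381 3.921
6 3 4.290 0.140
7 3 -0.389 3.259
8 3 3.471 0.686
9 3 0.287 2.809
10 1 -0.086 1.058
11 1 1.121 0.252
12 1 0.125 0.917
13 1 0.947 0.369
14 1 0.269 0.821

(exact arithmetic carried between steps; '≈' marks a value shown rounded to 6 d.p. or computed from one; I and e_prev carry over from the previous line; the table rounds u and y to 3 d.p., halves away from zero)
n=0: y=0, sp=-2, e=sp−y=-2; I=-2, D=e−e_prev=-2; u=3/2·(-2)+0·(-2)+0·(-2)=-3; next y=3/10·0+3/4·(-3)=-2.25
n=1: y=-2.25, sp=-2, e=sp−y=0.25; I=-1.75, D=e−e_prev=2.25; u=3/2·0.25+0·(-1.75)+0·2.25=0.375; next y=3/10·(-2.25)+3/4·0.375=-0.39375
n=2: y=-0.39375, sp=-2, e=sp−y=-1.60625; I=-3.35625, D=e−e_prev=-1.85625; u=3/2·(-1.60625)+0·(-3.35625)+0·(-1.85625)=-2.409375; next y=3/10·(-0.39375)+3/4·(-2.409375)≈-1.925156
n=3: y≈-1.925156, sp=-2, e=sp−y≈-0.074844; I≈-3.431094, D=e−e_prev≈1.531406; u=3/2·(-0.074844)+0·(-3.431094)+0·1.531406≈-0.112266; next y=3/10·(-1.925156)+3/4·(-0.112266)≈-0.661746
n=4: y≈-0.661746, sp=3, e=sp−y≈3.661746; I≈0.230652, D=e−e_prev≈3.736590; u=3/2·3.661746+0·0.230652+0·3.736590≈5.492619; next y=3/10·(-0.661746)+3/4·5.492619≈3.920941
n=5: y≈3.920941, sp=3, e=sp−y≈-0.920941; I≈-0.690288, D=e−e_prev≈-4.582687; u=3/2·(-0.920941)+0·(-0.690288)+0·(-4.582687)≈-1.381411; next y=3/10·3.920941+3/4·(-1.381411)≈0.140224
n=6: y≈0.140224, sp=3, e=sp−y≈2.859776; I≈2.169488, D=e−e_prev≈3.780716; u=3/2·2.859776+0·2.169488+0·3.780716≈4.289664; next y=3/10·0.140224+3/4·4.289664≈3.259315
n=7: y≈3.259315, sp=3, e=sp−y≈-0.259315; I≈1.910173, D=e−e_prev≈-3.119091; u=3/2·(-0.259315)+0·1.910173+0·(-3.119091)≈-0.388973; next y=3/10·3.259315+3/4·(-0.388973)≈0.686065
n=8: y≈0.686065, sp=3, e=sp−y≈2.313935; I≈4.224108, D=e−e_prev≈2.573250; u=3/2·2.313935+0·4.224108+0·2.573250≈3.470902; next y=3/10·0.686065+3/4·3.470902≈2.808996
n=9: y≈2.808996, sp=3, e=sp−y≈0.191004; I≈4.415111, D=e−e_prev≈-2.122931; u=3/2·0.191004+0·4.415111+0·(-2.122931)≈0.286505; next y=3/10·2.808996+3/4·0.286505≈1.057578
n=10: y≈1.057578, sp=1, e=sp−y≈-0.057578; I≈4.357533, D=e−e_prev≈-0.248582; u=3/2·(-0.057578)+0·4.357533+0·(-0.248582)≈-0.086367; next y=3/10·1.057578+3/4·(-0.086367)≈0.252498
n=11: y≈0.252498, sp=1, e=sp−y≈0.747502; I≈5.105035, D=e−e_prev≈0.805080; u=3/2·0.747502+0·5.105035+0·0.805080≈1.121253; next y=3/10·0.252498+3/4·1.121253≈0.916689
n=12: y≈0.916689, sp=1, e=sp−y≈0.083311; I≈5.188346, D=e−e_prev≈-0.664191; u=3/2·0.083311+0·5.188346+0·(-0.664191)≈0.124966; next y=3/10·0.916689+3/4·0.124966≈0.368732
n=13: y≈0.368732, sp=1, e=sp−y≈0.631268; I≈5.819615, D=e−e_prev≈0.547957; u=3/2·0.631268+0·5.819615+0·0.547957≈0.946903; next y=3/10·0.368732+3/4·0.946903≈0.820796
n=14: y≈0.820796, sp=1, e=sp−y≈0.179204; I≈5.998818, D=e−e_prev≈-0.452065; u=3/2·0.179204+0·5.998818+0·(-0.452065)≈0.268805; next y=3/10·0.820796+3/4·0.268805≈0.447843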